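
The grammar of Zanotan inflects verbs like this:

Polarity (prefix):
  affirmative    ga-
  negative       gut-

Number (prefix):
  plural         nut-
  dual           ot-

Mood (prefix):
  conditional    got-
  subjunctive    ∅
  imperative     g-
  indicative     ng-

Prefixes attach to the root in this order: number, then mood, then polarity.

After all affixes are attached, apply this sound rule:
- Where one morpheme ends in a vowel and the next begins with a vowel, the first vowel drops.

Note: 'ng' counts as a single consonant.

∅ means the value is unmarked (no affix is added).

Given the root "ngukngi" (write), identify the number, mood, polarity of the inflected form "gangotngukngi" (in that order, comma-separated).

Segment: ga-ng-ot-ngukngi.
number: ot- → dual.
mood: ng- → indicative.
polarity: ga- → affirmative.

dual, indicative, affirmative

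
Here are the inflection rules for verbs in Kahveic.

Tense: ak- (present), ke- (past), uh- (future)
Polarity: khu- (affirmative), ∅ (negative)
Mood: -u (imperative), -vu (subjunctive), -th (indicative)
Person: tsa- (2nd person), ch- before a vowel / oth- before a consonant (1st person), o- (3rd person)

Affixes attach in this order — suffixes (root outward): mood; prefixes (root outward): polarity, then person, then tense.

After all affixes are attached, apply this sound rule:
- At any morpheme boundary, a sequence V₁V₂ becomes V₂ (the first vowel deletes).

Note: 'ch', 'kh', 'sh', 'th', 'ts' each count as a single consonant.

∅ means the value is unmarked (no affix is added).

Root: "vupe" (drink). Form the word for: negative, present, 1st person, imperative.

polarity = negative: zero marking, form stays vupe.
Attach person 1st person oth- (before consonant 'v') → othvupe.
Attach mood imperative -u → othvupeu.
Attach tense present ak- → akothvupeu.
Apply vowel deletion: akothvupeu → akothvupu.

akothvupu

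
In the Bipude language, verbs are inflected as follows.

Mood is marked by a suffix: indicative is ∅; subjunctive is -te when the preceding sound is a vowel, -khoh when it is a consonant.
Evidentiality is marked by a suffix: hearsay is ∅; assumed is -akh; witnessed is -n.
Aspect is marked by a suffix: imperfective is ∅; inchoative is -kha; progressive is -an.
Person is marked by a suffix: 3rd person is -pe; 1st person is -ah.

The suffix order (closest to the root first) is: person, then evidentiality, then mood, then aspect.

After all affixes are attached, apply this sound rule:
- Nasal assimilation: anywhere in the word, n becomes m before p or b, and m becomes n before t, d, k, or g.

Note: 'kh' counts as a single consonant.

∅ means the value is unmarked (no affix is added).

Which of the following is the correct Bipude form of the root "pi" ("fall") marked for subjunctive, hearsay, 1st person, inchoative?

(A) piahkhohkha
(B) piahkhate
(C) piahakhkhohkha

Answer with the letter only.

Attach person 1st person -ah → piah.
evidentiality = hearsay: zero marking, form stays piah.
Attach mood subjunctive -khoh (after consonant 'h') → piahkhoh.
Attach aspect inchoative -kha → piahkhohkha.
Nasal assimilation: no change.
So the correct form is piahkhohkha, option (A).
(B) piahkhate is wrong: it has the affixes in the wrong order.
(C) piahakhkhohkha is wrong: it uses assumed instead of hearsay for evidentiality.

A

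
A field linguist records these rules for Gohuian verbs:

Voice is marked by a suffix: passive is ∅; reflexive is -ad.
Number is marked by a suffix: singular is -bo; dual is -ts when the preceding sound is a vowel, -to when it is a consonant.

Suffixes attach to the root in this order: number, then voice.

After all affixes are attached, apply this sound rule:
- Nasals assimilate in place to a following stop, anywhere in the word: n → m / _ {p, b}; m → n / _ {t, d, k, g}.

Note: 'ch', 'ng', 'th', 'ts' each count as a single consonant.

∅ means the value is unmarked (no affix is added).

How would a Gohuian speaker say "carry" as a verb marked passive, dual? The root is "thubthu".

Attach number dual -ts (after vowel 'u') → thubthuts.
voice = passive: zero marking, form stays thubthuts.
Nasal assimilation: no change.

thubthuts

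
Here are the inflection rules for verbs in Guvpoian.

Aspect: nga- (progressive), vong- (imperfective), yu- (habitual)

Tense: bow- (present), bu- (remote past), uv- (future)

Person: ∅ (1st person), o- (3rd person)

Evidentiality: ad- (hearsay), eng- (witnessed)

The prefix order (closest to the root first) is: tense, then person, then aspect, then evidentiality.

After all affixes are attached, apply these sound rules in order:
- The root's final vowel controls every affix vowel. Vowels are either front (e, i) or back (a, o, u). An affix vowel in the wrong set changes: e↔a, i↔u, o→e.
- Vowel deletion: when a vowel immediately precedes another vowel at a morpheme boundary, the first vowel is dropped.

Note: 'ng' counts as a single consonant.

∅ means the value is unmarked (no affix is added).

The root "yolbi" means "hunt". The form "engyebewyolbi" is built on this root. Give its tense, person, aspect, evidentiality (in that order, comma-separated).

Segment: eng-yu-o-bow-yolbi.
tense: bow- → present.
person: o- → 3rd person.
aspect: yu- → habitual.
evidentiality: eng- → witnessed.

present, 3rd person, habitual, witnessed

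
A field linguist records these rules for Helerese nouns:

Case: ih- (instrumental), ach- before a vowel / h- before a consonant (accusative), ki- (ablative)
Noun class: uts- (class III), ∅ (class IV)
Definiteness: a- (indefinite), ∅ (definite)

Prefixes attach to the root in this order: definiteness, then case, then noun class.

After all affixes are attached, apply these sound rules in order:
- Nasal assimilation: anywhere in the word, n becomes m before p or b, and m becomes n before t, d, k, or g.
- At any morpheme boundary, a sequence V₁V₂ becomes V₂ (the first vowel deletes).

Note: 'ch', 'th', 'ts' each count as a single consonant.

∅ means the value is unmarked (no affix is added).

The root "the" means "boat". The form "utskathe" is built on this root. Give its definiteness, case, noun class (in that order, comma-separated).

indefinite, ablative, class III

Segment: uts-ki-a-the.
definiteness: a- → indefinite.
case: ki- → ablative.
noun class: uts- → class III.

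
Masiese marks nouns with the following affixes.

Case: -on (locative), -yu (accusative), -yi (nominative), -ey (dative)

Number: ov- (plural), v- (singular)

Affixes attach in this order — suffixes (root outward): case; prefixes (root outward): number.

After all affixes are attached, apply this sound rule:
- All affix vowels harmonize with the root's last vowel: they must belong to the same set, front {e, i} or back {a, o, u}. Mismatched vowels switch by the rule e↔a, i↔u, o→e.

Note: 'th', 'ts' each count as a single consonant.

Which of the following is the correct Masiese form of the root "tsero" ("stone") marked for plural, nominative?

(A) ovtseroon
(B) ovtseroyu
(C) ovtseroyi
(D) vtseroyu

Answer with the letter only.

B

Attach case nominative -yi → tseroyi.
Attach number plural ov- → ovtseroyi.
Apply vowel harmony: ovtseroyi → ovtseroyu.
So the correct form is ovtseroyu, option (B).
(C) ovtseroyi is wrong: it fails to apply the sound rule(s).
(D) vtseroyu is wrong: it uses singular instead of plural for number.
(A) ovtseroon is wrong: it uses locative instead of nominative for case.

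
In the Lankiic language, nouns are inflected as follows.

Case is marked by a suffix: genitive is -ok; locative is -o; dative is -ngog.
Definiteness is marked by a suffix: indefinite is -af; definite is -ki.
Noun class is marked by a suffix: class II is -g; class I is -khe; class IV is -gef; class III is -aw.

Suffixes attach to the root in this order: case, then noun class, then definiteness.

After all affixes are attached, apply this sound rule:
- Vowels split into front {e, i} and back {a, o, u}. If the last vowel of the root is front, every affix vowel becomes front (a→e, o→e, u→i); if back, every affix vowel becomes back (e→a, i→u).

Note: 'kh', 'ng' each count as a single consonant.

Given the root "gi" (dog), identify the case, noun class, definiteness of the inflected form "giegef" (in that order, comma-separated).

locative, class II, indefinite

Segment: gi-o-g-af.
case: -o → locative.
noun class: -g → class II.
definiteness: -af → indefinite.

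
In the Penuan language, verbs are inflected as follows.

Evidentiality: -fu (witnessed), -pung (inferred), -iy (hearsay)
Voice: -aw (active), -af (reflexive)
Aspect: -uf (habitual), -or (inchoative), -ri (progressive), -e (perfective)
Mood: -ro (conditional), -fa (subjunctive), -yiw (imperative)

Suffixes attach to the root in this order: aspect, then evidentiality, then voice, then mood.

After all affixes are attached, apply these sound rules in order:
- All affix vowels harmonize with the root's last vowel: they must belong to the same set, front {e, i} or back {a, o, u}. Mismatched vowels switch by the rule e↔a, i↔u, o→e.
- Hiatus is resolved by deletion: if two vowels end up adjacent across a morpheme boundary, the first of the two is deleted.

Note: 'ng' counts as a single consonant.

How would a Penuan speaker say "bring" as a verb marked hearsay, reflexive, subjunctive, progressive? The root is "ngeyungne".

Attach aspect progressive -ri → ngeyungneri.
Attach evidentiality hearsay -iy → ngeyungneriiy.
Attach voice reflexive -af → ngeyungneriiyaf.
Attach mood subjunctive -fa → ngeyungneriiyaffa.
Apply vowel harmony: ngeyungneriiyaffa → ngeyungneriiyeffe.
Apply vowel deletion: ngeyungneriiyeffe → ngeyungneriyeffe.

ngeyungneriyeffe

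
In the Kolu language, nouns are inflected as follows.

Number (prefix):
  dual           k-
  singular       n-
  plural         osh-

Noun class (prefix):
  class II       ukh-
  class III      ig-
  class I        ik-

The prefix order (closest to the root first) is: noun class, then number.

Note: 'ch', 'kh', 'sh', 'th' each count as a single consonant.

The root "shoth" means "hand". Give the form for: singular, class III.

nigshoth

Attach noun class class III ig- → igshoth.
Attach number singular n- → nigshoth.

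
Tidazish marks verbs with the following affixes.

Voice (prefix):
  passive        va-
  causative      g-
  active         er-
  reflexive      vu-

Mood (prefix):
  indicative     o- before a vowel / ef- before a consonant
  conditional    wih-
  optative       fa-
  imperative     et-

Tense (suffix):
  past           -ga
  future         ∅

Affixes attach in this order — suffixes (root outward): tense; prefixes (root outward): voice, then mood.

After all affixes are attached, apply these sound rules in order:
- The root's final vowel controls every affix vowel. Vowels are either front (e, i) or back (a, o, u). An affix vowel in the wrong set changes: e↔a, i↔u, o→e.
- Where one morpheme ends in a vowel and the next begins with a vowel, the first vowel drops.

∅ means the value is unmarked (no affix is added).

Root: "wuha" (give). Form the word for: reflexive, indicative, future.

Attach voice reflexive vu- → vuwuha.
tense = future: zero marking, form stays vuwuha.
Attach mood indicative ef- (before consonant 'v') → efvuwuha.
Apply vowel harmony: efvuwuha → afvuwuha.
Vowel deletion: no change.

afvuwuha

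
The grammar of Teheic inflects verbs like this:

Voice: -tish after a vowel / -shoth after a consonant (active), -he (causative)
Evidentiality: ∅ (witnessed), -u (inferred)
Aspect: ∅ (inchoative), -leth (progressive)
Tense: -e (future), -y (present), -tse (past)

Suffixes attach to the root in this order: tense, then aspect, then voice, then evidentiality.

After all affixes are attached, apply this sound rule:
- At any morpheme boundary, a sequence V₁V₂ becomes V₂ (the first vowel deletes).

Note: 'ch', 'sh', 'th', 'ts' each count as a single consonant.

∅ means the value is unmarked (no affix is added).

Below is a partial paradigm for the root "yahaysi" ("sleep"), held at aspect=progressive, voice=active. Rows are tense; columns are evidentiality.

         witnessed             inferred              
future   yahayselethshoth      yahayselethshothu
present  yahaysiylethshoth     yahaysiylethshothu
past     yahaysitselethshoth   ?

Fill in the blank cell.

Attach tense past -tse → yahaysitse.
Attach aspect progressive -leth → yahaysitseleth.
Attach voice active -shoth (after consonant 'th') → yahaysitselethshoth.
Attach evidentiality inferred -u → yahaysitselethshothu.
Vowel deletion: no change.

yahaysitselethshothu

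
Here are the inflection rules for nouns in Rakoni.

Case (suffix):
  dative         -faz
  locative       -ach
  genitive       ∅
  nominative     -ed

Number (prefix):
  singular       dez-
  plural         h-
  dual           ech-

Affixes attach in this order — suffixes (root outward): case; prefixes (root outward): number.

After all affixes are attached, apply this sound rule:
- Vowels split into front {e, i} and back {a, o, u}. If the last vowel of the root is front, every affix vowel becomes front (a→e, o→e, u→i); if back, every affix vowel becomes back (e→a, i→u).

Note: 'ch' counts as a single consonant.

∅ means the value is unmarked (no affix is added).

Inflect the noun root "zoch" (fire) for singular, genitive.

dazzoch

case = genitive: zero marking, form stays zoch.
Attach number singular dez- → dezzoch.
Apply vowel harmony: dezzoch → dazzoch.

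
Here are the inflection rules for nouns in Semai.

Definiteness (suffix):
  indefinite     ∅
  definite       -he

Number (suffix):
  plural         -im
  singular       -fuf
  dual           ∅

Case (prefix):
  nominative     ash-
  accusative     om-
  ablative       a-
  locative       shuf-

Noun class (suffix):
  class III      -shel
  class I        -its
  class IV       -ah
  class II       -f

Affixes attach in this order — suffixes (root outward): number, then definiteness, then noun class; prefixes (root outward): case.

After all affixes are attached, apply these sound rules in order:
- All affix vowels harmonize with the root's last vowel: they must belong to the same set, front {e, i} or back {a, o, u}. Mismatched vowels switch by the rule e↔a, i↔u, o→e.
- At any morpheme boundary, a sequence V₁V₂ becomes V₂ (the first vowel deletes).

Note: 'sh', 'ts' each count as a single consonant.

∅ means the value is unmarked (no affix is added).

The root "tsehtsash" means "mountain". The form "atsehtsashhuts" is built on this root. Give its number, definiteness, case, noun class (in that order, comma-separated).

dual, definite, ablative, class I

Segment: a-tsehtsash-he-its.
number: ∅ → dual.
definiteness: -he → definite.
case: a- → ablative.
noun class: -its → class I.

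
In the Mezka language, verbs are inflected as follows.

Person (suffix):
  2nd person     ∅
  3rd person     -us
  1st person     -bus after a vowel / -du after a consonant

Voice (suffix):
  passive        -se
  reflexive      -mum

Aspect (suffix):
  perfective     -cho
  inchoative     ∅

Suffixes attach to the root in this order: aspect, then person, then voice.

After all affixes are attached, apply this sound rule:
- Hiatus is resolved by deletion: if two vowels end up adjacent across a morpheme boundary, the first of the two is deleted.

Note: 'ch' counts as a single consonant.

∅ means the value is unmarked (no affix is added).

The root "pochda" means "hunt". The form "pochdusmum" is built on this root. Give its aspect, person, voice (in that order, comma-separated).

Segment: pochda-us-mum.
aspect: ∅ → inchoative.
person: -us → 3rd person.
voice: -mum → reflexive.

inchoative, 3rd person, reflexive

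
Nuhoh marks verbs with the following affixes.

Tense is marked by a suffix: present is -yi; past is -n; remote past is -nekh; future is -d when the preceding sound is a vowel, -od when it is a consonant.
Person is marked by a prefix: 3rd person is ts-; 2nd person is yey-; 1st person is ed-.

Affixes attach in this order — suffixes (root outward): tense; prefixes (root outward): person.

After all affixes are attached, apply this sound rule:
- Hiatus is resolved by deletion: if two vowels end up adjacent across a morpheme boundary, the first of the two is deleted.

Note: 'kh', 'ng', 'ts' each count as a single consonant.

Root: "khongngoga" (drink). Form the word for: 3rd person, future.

Attach tense future -d (after vowel 'a') → khongngogad.
Attach person 3rd person ts- → tskhongngogad.
Vowel deletion: no change.

tskhongngogad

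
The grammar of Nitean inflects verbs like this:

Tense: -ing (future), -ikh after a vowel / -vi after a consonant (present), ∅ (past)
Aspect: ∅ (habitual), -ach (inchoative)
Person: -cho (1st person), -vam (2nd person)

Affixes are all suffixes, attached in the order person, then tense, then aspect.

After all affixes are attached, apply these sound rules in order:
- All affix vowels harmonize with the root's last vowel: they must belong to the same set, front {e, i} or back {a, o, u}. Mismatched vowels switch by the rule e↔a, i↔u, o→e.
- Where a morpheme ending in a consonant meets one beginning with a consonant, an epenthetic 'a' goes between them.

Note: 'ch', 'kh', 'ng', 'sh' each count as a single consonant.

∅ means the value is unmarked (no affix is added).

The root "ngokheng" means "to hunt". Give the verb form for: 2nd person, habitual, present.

Attach person 2nd person -vam → ngokhengvam.
Attach tense present -vi (after consonant 'm') → ngokhengvamvi.
aspect = habitual: zero marking, form stays ngokhengvamvi.
Apply vowel harmony: ngokhengvamvi → ngokhengvemvi.
Apply epenthesis: ngokhengvemvi → ngokhengavemavi.

ngokhengavemavi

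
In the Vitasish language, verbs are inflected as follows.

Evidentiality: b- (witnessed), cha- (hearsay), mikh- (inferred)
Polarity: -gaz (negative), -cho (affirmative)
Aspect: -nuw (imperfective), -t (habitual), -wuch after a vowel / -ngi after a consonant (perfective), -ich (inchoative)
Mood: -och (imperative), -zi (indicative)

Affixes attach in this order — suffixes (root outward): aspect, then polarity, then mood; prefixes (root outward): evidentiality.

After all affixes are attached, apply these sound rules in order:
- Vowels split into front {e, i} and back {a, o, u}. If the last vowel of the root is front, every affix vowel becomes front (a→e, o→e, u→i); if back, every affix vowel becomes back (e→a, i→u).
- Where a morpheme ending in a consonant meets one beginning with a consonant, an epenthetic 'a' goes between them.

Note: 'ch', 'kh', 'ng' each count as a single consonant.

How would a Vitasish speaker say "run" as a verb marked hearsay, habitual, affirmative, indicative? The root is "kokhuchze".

Attach aspect habitual -t → kokhuchzet.
Attach polarity affirmative -cho → kokhuchzetcho.
Attach evidentiality hearsay cha- → chakokhuchzetcho.
Attach mood indicative -zi → chakokhuchzetchozi.
Apply vowel harmony: chakokhuchzetchozi → chekokhuchzetchezi.
Apply epenthesis: chekokhuchzetchezi → chekokhuchzetachezi.

chekokhuchzetachezi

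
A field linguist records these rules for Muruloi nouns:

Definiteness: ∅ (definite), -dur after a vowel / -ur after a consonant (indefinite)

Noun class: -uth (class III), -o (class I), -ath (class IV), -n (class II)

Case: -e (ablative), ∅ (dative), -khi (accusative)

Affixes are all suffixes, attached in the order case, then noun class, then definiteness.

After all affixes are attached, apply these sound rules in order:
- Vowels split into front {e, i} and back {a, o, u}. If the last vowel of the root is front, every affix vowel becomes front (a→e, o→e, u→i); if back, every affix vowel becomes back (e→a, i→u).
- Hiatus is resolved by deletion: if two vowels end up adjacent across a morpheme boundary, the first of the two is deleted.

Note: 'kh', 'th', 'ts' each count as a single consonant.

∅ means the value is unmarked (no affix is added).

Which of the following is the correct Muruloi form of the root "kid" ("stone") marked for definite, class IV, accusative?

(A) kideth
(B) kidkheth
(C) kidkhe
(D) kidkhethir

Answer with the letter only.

Attach case accusative -khi → kidkhi.
Attach noun class class IV -ath → kidkhiath.
definiteness = definite: zero marking, form stays kidkhiath.
Apply vowel harmony: kidkhiath → kidkhieth.
Apply vowel deletion: kidkhieth → kidkheth.
So the correct form is kidkheth, option (B).
(D) kidkhethir is wrong: it uses indefinite instead of definite for definiteness.
(C) kidkhe is wrong: it uses class I instead of class IV for noun class.
(A) kideth is wrong: it uses dative instead of accusative for case.

B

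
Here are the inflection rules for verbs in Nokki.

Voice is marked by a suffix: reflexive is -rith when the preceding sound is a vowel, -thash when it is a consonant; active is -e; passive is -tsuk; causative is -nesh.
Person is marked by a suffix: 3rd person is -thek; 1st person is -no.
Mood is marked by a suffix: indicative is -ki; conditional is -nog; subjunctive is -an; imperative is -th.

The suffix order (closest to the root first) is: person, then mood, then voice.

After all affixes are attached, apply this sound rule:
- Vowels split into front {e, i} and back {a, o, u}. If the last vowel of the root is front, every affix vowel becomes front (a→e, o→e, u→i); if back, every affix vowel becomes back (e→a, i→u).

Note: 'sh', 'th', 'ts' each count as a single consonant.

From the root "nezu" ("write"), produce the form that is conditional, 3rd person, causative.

nezuthaknognash

Attach person 3rd person -thek → nezuthek.
Attach mood conditional -nog → nezutheknog.
Attach voice causative -nesh → nezutheknognesh.
Apply vowel harmony: nezutheknognesh → nezuthaknognash.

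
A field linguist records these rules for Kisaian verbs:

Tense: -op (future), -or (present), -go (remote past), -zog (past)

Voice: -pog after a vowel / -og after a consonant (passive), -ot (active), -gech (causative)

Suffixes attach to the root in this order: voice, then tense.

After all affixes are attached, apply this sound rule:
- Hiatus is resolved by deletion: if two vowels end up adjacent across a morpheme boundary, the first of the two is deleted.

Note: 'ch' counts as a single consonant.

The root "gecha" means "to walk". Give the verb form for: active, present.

gechotor

Attach voice active -ot → gechaot.
Attach tense present -or → gechaotor.
Apply vowel deletion: gechaotor → gechotor.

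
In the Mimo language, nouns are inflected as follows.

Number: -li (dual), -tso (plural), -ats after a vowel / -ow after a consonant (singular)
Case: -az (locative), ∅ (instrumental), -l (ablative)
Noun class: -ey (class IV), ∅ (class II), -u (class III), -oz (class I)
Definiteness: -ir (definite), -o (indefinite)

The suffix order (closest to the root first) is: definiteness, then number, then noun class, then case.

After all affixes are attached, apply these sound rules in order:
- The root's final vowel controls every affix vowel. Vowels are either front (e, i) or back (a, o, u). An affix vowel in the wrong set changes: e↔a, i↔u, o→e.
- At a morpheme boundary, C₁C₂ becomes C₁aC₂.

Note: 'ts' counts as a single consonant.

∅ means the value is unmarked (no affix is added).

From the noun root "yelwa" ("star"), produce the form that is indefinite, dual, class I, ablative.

Attach definiteness indefinite -o → yelwao.
Attach number dual -li → yelwaoli.
Attach noun class class I -oz → yelwaolioz.
Attach case ablative -l → yelwaoliozl.
Apply vowel harmony: yelwaoliozl → yelwaoluozl.
Apply epenthesis: yelwaoluozl → yelwaoluozal.

yelwaoluozal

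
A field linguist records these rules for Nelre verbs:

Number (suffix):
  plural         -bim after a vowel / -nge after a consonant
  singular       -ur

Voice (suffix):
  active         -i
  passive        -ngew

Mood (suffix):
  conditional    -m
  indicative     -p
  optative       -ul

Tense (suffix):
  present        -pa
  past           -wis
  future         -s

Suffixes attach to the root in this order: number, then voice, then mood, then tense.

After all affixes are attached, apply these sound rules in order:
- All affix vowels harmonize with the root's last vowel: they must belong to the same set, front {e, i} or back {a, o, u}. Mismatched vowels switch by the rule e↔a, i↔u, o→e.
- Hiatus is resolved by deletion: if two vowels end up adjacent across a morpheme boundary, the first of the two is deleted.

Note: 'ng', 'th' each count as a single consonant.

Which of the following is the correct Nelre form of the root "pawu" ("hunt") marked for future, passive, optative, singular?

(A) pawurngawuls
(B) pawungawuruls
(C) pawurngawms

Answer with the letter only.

Attach number singular -ur → pawuur.
Attach voice passive -ngew → pawuurngew.
Attach mood optative -ul → pawuurngewul.
Attach tense future -s → pawuurngewuls.
Apply vowel harmony: pawuurngewuls → pawuurngawuls.
Apply vowel deletion: pawuurngawuls → pawurngawuls.
So the correct form is pawurngawuls, option (A).
(C) pawurngawms is wrong: it uses conditional instead of optative for mood.
(B) pawungawuruls is wrong: it has the affixes in the wrong order.

A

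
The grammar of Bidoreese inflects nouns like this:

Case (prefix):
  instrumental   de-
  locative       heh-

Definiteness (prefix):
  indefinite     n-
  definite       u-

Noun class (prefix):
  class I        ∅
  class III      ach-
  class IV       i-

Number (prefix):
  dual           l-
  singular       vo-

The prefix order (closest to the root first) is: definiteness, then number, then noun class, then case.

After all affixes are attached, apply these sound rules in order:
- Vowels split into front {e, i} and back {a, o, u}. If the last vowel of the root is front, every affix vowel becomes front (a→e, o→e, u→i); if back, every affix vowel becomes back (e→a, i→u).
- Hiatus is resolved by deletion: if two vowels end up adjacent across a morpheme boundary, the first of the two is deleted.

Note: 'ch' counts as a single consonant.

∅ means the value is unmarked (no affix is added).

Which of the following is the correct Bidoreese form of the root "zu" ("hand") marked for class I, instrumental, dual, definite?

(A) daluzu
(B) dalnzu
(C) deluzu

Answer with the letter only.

Attach definiteness definite u- → uzu.
Attach number dual l- → luzu.
noun class = class I: zero marking, form stays luzu.
Attach case instrumental de- → deluzu.
Apply vowel harmony: deluzu → daluzu.
Vowel deletion: no change.
So the correct form is daluzu, option (A).
(C) deluzu is wrong: it fails to apply the sound rule(s).
(B) dalnzu is wrong: it uses indefinite instead of definite for definiteness.

A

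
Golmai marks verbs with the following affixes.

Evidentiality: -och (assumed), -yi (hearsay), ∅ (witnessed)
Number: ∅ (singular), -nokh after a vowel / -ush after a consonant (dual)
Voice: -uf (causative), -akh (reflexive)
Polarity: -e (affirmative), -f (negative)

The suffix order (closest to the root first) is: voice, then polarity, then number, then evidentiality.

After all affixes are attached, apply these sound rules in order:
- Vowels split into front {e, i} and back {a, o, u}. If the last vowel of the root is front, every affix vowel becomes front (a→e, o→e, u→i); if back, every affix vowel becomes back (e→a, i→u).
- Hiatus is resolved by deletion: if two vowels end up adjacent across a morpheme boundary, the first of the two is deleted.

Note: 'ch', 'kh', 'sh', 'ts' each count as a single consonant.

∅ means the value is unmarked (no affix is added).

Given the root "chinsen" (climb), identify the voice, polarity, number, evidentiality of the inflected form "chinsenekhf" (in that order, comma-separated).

Segment: chinsen-akh-f.
voice: -akh → reflexive.
polarity: -f → negative.
number: ∅ → singular.
evidentiality: ∅ → witnessed.

reflexive, negative, singular, witnessed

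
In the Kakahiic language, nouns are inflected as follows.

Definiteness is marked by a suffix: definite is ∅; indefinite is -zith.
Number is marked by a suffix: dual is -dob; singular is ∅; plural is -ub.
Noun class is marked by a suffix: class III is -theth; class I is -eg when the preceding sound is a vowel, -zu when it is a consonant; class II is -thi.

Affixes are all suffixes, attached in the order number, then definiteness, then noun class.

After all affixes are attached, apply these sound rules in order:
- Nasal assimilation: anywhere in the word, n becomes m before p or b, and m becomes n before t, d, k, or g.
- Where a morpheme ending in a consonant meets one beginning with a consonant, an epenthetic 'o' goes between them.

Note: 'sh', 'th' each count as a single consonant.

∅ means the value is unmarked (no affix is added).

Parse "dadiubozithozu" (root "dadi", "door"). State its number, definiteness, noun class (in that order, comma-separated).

Segment: dadi-ub-zith-zu.
number: -ub → plural.
definiteness: -zith → indefinite.
noun class: -eg/zu → class I.

plural, indefinite, class I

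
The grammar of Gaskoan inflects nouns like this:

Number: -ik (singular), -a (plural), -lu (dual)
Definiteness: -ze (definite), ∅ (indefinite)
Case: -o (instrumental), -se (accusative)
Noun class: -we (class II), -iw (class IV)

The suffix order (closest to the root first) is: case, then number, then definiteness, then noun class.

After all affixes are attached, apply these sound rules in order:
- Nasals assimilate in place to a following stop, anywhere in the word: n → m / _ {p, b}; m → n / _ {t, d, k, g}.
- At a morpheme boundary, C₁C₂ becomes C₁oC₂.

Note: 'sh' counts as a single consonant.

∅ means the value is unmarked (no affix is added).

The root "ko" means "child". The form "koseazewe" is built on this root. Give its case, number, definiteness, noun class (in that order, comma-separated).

accusative, plural, definite, class II

Segment: ko-se-a-ze-we.
case: -se → accusative.
number: -a → plural.
definiteness: -ze → definite.
noun class: -we → class II.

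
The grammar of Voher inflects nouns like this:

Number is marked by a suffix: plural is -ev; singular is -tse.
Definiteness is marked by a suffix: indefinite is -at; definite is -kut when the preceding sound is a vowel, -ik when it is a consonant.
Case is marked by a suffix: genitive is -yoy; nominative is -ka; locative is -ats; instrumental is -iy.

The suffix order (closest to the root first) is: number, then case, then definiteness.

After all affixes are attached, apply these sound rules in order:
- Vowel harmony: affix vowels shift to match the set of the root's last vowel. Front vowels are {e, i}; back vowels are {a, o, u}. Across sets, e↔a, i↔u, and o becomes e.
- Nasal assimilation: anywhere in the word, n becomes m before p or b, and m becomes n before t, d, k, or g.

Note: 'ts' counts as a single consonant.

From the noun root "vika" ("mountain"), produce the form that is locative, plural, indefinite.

vikaavatsat

Attach number plural -ev → vikaev.
Attach case locative -ats → vikaevats.
Attach definiteness indefinite -at → vikaevatsat.
Apply vowel harmony: vikaevatsat → vikaavatsat.
Nasal assimilation: no change.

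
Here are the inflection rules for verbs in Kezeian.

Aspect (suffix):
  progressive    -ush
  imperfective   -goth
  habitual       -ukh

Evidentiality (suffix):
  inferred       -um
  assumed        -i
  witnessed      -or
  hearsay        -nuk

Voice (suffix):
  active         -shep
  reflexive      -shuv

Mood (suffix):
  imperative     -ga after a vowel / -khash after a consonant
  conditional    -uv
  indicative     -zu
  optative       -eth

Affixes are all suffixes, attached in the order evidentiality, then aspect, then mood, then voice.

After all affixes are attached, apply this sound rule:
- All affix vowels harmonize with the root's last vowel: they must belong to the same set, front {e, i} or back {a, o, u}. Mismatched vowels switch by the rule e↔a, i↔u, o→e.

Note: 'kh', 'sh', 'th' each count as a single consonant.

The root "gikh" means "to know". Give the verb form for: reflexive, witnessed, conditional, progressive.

Attach evidentiality witnessed -or → gikhor.
Attach aspect progressive -ush → gikhorush.
Attach mood conditional -uv → gikhorushuv.
Attach voice reflexive -shuv → gikhorushuvshuv.
Apply vowel harmony: gikhorushuvshuv → gikherishivshiv.

gikherishivshiv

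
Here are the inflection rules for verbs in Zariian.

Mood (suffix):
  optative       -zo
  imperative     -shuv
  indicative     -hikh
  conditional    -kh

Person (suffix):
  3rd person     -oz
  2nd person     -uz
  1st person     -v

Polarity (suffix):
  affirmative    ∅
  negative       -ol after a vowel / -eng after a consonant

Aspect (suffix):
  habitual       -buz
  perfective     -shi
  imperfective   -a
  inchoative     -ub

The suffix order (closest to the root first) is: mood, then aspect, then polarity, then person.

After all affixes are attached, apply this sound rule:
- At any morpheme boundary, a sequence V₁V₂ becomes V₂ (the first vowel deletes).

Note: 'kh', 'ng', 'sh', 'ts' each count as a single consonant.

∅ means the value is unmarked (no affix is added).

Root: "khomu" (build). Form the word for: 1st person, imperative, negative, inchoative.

khomushuvubengv

Attach mood imperative -shuv → khomushuv.
Attach aspect inchoative -ub → khomushuvub.
Attach polarity negative -eng (after consonant 'b') → khomushuvubeng.
Attach person 1st person -v → khomushuvubengv.
Vowel deletion: no change.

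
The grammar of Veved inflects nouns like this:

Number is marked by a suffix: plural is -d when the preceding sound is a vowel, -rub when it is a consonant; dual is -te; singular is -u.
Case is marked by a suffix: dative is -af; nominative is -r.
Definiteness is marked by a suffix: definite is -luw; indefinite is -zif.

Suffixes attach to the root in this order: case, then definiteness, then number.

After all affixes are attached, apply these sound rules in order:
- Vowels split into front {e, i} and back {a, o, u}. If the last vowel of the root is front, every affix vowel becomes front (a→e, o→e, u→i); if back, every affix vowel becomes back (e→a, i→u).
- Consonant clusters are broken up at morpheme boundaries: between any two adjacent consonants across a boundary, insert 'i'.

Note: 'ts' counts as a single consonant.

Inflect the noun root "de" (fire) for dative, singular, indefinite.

deefizifi

Attach case dative -af → deaf.
Attach definiteness indefinite -zif → deafzif.
Attach number singular -u → deafzifu.
Apply vowel harmony: deafzifu → deefzifi.
Apply epenthesis: deefzifi → deefizifi.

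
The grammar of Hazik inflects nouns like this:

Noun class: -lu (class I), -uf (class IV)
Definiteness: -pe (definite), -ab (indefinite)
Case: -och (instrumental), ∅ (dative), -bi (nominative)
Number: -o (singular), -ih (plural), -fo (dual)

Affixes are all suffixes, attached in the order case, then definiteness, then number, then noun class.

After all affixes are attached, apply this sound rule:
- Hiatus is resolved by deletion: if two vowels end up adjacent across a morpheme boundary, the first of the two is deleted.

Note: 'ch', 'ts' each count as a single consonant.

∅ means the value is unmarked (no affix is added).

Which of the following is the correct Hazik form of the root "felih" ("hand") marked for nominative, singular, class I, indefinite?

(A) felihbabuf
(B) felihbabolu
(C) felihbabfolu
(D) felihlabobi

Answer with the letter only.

Attach case nominative -bi → felihbi.
Attach definiteness indefinite -ab → felihbiab.
Attach number singular -o → felihbiabo.
Attach noun class class I -lu → felihbiabolu.
Apply vowel deletion: felihbiabolu → felihbabolu.
So the correct form is felihbabolu, option (B).
(D) felihlabobi is wrong: it has the affixes in the wrong order.
(A) felihbabuf is wrong: it uses class IV instead of class I for noun class.
(C) felihbabfolu is wrong: it uses dual instead of singular for number.

B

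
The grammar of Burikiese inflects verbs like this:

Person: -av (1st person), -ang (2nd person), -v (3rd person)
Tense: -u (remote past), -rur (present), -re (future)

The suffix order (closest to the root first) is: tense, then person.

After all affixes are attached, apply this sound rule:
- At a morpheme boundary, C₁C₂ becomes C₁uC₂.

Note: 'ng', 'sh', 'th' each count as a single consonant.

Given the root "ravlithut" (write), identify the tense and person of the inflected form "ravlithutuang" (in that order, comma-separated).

Segment: ravlithut-u-ang.
tense: -u → remote past.
person: -ang → 2nd person.

remote past, 2nd person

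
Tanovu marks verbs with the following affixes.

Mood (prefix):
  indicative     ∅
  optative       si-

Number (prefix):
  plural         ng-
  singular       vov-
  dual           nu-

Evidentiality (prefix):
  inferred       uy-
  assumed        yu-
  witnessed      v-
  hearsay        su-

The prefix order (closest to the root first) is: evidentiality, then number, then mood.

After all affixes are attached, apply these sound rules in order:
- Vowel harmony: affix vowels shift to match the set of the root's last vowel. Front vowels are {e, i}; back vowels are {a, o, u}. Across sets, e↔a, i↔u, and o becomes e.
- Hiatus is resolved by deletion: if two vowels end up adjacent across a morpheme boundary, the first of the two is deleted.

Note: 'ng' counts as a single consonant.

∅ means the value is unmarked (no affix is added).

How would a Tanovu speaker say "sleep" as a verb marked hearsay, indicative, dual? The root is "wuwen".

Attach evidentiality hearsay su- → suwuwen.
Attach number dual nu- → nusuwuwen.
mood = indicative: zero marking, form stays nusuwuwen.
Apply vowel harmony: nusuwuwen → nisiwuwen.
Vowel deletion: no change.

nisiwuwen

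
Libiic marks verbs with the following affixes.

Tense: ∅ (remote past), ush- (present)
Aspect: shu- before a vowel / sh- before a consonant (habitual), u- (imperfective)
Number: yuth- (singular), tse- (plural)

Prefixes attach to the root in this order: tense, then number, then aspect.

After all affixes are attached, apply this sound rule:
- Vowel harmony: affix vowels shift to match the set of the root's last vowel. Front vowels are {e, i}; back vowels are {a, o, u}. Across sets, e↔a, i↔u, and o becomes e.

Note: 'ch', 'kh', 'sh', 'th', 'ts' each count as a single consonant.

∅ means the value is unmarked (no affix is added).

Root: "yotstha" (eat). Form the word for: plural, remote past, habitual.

shtsayotstha

tense = remote past: zero marking, form stays yotstha.
Attach number plural tse- → tseyotstha.
Attach aspect habitual sh- (before consonant 'ts') → shtseyotstha.
Apply vowel harmony: shtseyotstha → shtsayotstha.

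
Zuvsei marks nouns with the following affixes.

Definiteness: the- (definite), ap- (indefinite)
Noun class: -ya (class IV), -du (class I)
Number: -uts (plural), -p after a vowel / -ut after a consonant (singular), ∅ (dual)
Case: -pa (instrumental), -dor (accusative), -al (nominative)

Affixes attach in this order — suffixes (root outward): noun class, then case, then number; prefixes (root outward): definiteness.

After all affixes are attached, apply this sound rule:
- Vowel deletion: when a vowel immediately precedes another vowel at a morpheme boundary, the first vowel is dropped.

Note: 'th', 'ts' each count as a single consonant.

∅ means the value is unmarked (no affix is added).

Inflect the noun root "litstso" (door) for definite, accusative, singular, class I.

thelitstsodudorut

Attach noun class class I -du → litstsodu.
Attach definiteness definite the- → thelitstsodu.
Attach case accusative -dor → thelitstsodudor.
Attach number singular -ut (after consonant 'r') → thelitstsodudorut.
Vowel deletion: no change.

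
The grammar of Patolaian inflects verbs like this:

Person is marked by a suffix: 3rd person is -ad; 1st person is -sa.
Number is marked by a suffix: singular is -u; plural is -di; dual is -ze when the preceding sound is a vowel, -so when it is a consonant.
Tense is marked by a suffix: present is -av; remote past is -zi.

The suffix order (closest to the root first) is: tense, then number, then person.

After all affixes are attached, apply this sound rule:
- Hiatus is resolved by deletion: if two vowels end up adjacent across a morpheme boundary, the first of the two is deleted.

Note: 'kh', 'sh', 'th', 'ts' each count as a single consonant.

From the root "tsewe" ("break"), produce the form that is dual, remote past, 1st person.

tsewezizesa

Attach tense remote past -zi → tsewezi.
Attach number dual -ze (after vowel 'i') → tsewezize.
Attach person 1st person -sa → tsewezizesa.
Vowel deletion: no change.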